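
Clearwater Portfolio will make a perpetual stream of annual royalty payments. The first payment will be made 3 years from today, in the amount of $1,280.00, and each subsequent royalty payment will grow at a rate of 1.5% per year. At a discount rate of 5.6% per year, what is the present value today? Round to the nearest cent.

$27996.15

Value at end of year 2: C₁ / (r − g) = $1,280.00 / (0.056 − 0.015) = $31,219.5122
Discount to today: PV = $31,219.5122 / (1 + 0.056)^2 = $31,219.5122 / 1.115136 = $27,996.15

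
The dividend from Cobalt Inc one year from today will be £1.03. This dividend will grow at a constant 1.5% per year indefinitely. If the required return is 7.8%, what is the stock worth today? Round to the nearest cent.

£16.35

Growing perpetuity: P = D₁ / (r − g) = £1.0300 / (0.078 − 0.015) = £16.35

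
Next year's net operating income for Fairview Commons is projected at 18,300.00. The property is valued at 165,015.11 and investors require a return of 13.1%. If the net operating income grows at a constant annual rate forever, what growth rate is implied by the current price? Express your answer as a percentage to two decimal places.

P = D₁/(r−g) ⇒ g = r − D₁/P = 0.131 − 18,300.00/165,015.11 = 0.020101

2.01%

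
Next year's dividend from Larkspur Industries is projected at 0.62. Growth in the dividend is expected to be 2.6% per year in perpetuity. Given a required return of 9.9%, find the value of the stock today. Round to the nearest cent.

8.49

Growing perpetuity: P = D₁ / (r − g) = 0.6200 / (0.099 − 0.026) = 8.49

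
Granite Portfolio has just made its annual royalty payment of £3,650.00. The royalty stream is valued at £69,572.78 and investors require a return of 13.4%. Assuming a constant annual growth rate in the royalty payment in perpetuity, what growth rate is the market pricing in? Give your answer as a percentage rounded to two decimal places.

7.75%

P = D₀(1+g)/(r−g) ⇒ P(r−g) = D₀(1+g) ⇒ g(P+D₀) = P·r − D₀
g = (P·r − D₀)/(P + D₀) = (£69,572.78×0.134 − £3,650.00) / (£69,572.78 + £3,650.00) = 0.077473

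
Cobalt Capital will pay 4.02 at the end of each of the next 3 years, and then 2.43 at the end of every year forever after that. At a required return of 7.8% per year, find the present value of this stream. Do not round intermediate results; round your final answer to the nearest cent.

PV of 3-year annuity: 4.02 × [1 − (1+0.078)^−3] / 0.078 = 10.39743
Perpetuity value at year 3: 2.43 / 0.078 = 31.15385
PV of perpetuity: 31.15385 / (1+0.078)^3 = 24.86883
Total PV = 10.39743 + 24.86883 = 35.26626

35.27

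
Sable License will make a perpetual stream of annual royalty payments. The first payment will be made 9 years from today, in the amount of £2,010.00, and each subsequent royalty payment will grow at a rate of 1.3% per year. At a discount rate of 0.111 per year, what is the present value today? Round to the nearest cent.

£8836.04

Value at end of year 8: C₁ / (r − g) = £2,010.00 / (0.111 − 0.013) = £20,510.2041
Discount to today: PV = £20,510.2041 / (1 + 0.111)^8 = £20,510.2041 / 2.321200 = £8,836.04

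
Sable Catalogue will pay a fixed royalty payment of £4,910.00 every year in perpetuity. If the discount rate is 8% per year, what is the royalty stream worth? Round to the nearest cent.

Level perpetuity: PV = C / r = £4,910.00 / 0.08 = £61,375.00

£61375.00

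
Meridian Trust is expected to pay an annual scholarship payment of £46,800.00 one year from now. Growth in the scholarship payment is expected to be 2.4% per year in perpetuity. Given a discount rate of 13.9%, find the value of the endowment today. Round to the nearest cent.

Growing perpetuity: P = D₁ / (r − g) = £46,800.0000 / (0.139 − 0.024) = £406,956.52

£406956.52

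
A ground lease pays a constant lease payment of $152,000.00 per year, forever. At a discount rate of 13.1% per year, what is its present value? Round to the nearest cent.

Level perpetuity: PV = C / r = $152,000.00 / 0.131 = $1,160,305.34

$1160305.34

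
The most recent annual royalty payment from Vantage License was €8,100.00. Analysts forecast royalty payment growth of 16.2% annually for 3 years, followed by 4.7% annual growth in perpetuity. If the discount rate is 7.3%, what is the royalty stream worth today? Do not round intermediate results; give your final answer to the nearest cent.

€442823.02

D_1 = 9412.20000
D_2 = 10936.97640
D_3 = 12708.76658
Terminal value at year 3: TV = D_3×(1+g_2)/(r−g_2) = 13306.07861/0.026 = 511772.25407
P_0 = D_1/(1+r)^1 + D_2/(1+r)^2 + D_3/(1+r)^3 + TV/(1+r)^3
    = 8771.85461 + 9499.43622 + 10287.36709 + 414264.35922 = 442823.01713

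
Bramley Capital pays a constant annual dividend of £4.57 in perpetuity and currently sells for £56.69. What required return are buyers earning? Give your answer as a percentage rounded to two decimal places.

8.06%

P = C/r ⇒ r = C/P = £4.57/£56.69 = 0.080614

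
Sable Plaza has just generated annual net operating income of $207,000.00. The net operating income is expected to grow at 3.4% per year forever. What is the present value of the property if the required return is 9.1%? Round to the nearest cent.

D₁ = D₀ × (1 + g) = $207,000.00 × 1.034 = $214,038.0000
Growing perpetuity: P = D₁ / (r − g) = $214,038.0000 / (0.091 − 0.034) = $3,755,052.63

$3755052.63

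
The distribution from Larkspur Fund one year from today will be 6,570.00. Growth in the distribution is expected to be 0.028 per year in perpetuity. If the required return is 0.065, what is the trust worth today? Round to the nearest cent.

Growing perpetuity: P = D₁ / (r − g) = 6,570.0000 / (0.065 − 0.028) = 177,567.57

177567.57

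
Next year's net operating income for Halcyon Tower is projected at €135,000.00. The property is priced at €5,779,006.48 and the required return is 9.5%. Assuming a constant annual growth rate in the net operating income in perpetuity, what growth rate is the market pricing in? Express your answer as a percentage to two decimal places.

P = D₁/(r−g) ⇒ g = r − D₁/P = 0.095 − €135,000.00/€5,779,006.48 = 0.071640

7.16%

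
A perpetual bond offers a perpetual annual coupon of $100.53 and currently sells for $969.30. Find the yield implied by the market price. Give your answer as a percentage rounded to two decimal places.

P = C/r ⇒ r = C/P = $100.53/$969.30 = 0.103714

10.37%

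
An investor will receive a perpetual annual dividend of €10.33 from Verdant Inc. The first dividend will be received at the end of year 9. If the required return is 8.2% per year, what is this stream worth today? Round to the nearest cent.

€67.06

Value at end of year 8: C / r = €10.33 / 0.082 = €125.9756
Discount to today: PV = €125.9756 / (1 + 0.082)^8 = €125.9756 / 1.878530 = €67.06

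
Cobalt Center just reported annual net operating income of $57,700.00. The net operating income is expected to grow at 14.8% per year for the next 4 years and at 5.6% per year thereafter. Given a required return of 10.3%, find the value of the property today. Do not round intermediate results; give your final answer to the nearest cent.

$1776594.26

D_1 = 66239.60000
D_2 = 76043.06080
D_3 = 87297.43380
D_4 = 100217.45400
Terminal value at year 4: TV = D_4×(1+g_2)/(r−g_2) = 105829.63142/0.047 = 2251694.28563
P_0 = D_1/(1+r)^1 + D_2/(1+r)^2 + D_3/(1+r)^3 + D_4/(1+r)^4 + TV/(1+r)^4
    = 60054.03445 + 62504.10839 + 65054.14001 + 67708.20737 + 1521273.76557 = 1776594.25578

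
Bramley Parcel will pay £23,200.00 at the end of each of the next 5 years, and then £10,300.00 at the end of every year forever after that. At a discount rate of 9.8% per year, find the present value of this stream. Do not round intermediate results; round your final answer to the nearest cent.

PV of 5-year annuity: £23,200.00 × [1 − (1+0.098)^−5] / 0.098 = 88397.44894
Perpetuity value at year 5: £10,300.00 / 0.098 = 105102.04082
PV of perpetuity: 105102.04082 / (1+0.098)^5 = 65856.62168
Total PV = 88397.44894 + 65856.62168 = 154254.07061

£154254.07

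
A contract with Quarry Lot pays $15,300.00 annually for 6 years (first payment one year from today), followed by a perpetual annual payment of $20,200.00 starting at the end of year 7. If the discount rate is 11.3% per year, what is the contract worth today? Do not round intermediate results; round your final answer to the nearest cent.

PV of 6-year annuity: $15,300.00 × [1 − (1+0.113)^−6] / 0.113 = 64171.66494
Perpetuity value at year 6: $20,200.00 / 0.113 = 178761.06195
PV of perpetuity: 178761.06195 / (1+0.113)^6 = 94037.68733
Total PV = 64171.66494 + 94037.68733 = 158209.35226

$158209.35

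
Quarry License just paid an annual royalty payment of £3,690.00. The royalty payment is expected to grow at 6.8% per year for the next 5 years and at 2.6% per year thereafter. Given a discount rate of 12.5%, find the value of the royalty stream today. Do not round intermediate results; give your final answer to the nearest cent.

£45315.11

D_1 = 3940.92000
D_2 = 4208.90256
D_3 = 4495.10793
D_4 = 4800.77527
D_5 = 5127.22799
Terminal value at year 5: TV = D_5×(1+g_2)/(r−g_2) = 5260.53592/0.099 = 53136.72646
P_0 = D_1/(1+r)^1 + D_2/(1+r)^2 + D_3/(1+r)^3 + D_4/(1+r)^4 + D_5/(1+r)^5 + TV/(1+r)^5
    = 3503.04000 + 3325.55264 + 3157.05797 + 2997.10037 + 2845.24728 + 29487.10821 = 45315.10648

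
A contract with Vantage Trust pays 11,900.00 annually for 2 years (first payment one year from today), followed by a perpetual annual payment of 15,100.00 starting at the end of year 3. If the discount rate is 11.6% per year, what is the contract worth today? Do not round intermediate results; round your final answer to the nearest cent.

124735.69

PV of 2-year annuity: 11,900.00 × [1 − (1+0.116)^−2] / 0.116 = 20217.81580
Perpetuity value at year 2: 15,100.00 / 0.116 = 130172.41379
PV of perpetuity: 130172.41379 / (1+0.116)^2 = 104517.87441
Total PV = 20217.81580 + 104517.87441 = 124735.69022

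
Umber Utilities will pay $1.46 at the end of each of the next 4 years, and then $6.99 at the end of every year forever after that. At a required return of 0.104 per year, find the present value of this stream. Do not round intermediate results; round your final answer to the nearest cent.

PV of 4-year annuity: $1.46 × [1 − (1+0.104)^−4] / 0.104 = 4.58821
Perpetuity value at year 4: $6.99 / 0.104 = 67.21154
PV of perpetuity: 67.21154 / (1+0.104)^4 = 45.24468
Total PV = 4.58821 + 45.24468 = 49.83290

$49.83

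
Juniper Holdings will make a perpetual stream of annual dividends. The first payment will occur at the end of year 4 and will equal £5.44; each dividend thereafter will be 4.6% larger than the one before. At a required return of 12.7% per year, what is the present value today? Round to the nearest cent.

£46.92

Value at end of year 3: C₁ / (r − g) = £5.44 / (0.127 − 0.046) = £67.1605
Discount to today: PV = £67.1605 / (1 + 0.127)^3 = £67.1605 / 1.431435 = £46.92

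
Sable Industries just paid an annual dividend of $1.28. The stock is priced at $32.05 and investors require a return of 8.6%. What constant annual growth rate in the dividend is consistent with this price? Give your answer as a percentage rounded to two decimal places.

4.43%

P = D₀(1+g)/(r−g) ⇒ P(r−g) = D₀(1+g) ⇒ g(P+D₀) = P·r − D₀
g = (P·r − D₀)/(P + D₀) = ($32.05×0.086 − $1.28) / ($32.05 + $1.28) = 0.044293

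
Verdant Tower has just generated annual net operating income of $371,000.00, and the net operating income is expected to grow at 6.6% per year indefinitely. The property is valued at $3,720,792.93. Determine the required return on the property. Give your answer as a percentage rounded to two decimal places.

17.23%

D₁ = $371,000.00 × 1.066 = $395,486.0000
P = D₁/(r − g) ⇒ r = D₁/P + g = $395,486.0000/$3,720,792.93 + 0.066 = 0.106291 + 0.066 = 0.172291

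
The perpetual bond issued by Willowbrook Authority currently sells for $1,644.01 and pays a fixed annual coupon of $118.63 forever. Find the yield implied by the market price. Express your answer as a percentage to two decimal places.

7.22%

P = C/r ⇒ r = C/P = $118.63/$1,644.01 = 0.072159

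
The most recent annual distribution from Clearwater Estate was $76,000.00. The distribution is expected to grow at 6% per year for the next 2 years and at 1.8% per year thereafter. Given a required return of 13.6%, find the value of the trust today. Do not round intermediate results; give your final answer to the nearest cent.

$707952.97

D_1 = 80560.00000
D_2 = 85393.60000
Terminal value at year 2: TV = D_2×(1+g_2)/(r−g_2) = 86930.68480/0.118 = 736700.71864
P_0 = D_1/(1+r)^1 + D_2/(1+r)^2 + TV/(1+r)^2
    = 70915.49296 + 66171.14660 + 570866.33251 = 707952.97207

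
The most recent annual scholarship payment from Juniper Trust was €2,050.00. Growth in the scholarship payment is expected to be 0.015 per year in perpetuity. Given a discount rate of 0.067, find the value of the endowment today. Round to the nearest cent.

€40014.42

D₁ = D₀ × (1 + g) = €2,050.00 × 1.015 = €2,080.7500
Growing perpetuity: P = D₁ / (r − g) = €2,080.7500 / (0.067 − 0.015) = €40,014.42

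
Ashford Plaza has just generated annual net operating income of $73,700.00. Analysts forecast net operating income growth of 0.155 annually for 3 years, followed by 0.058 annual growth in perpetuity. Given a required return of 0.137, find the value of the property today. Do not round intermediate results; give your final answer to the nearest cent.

$1262817.94

D_1 = 85123.50000
D_2 = 98317.64250
D_3 = 113556.87709
Terminal value at year 3: TV = D_3×(1+g_2)/(r−g_2) = 120143.17596/0.079 = 1520799.69568
P_0 = D_1/(1+r)^1 + D_2/(1+r)^2 + D_3/(1+r)^3 + TV/(1+r)^3
    = 74866.75462 + 76051.98028 + 77255.96942 + 1034643.23600 = 1262817.94032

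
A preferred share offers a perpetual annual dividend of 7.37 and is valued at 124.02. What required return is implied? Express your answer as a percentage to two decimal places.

5.94%

P = C/r ⇒ r = C/P = 7.37/124.02 = 0.059426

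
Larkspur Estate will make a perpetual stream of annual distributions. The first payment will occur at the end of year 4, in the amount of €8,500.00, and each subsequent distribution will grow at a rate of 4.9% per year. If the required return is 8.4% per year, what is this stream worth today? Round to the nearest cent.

Value at end of year 3: C₁ / (r − g) = €8,500.00 / (0.084 − 0.049) = €242,857.1429
Discount to today: PV = €242,857.1429 / (1 + 0.084)^3 = €242,857.1429 / 1.273761 = €190,661.51

€190661.51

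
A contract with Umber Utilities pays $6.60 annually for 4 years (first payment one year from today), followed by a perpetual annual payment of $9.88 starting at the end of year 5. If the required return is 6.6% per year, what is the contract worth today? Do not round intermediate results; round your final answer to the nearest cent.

$138.49

PV of 4-year annuity: $6.60 × [1 − (1+0.066)^−4] / 0.066 = 22.55896
Perpetuity value at year 4: $9.88 / 0.066 = 149.69697
PV of perpetuity: 149.69697 / (1+0.066)^4 = 115.92689
Total PV = 22.55896 + 115.92689 = 138.48585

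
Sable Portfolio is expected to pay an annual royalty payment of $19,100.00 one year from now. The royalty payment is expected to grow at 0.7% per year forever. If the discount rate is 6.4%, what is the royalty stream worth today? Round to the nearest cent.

Growing perpetuity: P = D₁ / (r − g) = $19,100.0000 / (0.064 − 0.007) = $335,087.72

$335087.72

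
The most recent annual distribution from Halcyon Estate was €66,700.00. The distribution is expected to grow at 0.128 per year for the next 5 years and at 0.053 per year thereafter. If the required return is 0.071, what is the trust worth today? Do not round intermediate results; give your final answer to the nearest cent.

€5447527.88

D_1 = 75237.60000
D_2 = 84868.01280
D_3 = 95731.11844
D_4 = 107984.70160
D_5 = 121806.74340
Terminal value at year 5: TV = D_5×(1+g_2)/(r−g_2) = 128262.50080/0.018 = 7125694.48908
P_0 = D_1/(1+r)^1 + D_2/(1+r)^2 + D_3/(1+r)^3 + D_4/(1+r)^4 + D_5/(1+r)^5 + TV/(1+r)^5
    = 70249.85994 + 73988.64801 + 77926.41919 + 82073.76363 + 86441.83508 + 5056847.35236 = 5447527.87822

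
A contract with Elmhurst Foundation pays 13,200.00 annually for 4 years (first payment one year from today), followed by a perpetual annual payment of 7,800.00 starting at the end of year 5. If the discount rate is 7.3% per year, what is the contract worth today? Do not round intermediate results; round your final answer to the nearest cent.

125017.06

PV of 4-year annuity: 13,200.00 × [1 − (1+0.073)^−4] / 0.073 = 44410.04129
Perpetuity value at year 4: 7,800.00 / 0.073 = 106849.31507
PV of perpetuity: 106849.31507 / (1+0.073)^4 = 80607.01794
Total PV = 44410.04129 + 80607.01794 = 125017.05923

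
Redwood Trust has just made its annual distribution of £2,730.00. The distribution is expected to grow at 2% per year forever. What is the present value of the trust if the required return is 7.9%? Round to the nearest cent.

£47196.61

D₁ = D₀ × (1 + g) = £2,730.00 × 1.02 = £2,784.6000
Growing perpetuity: P = D₁ / (r − g) = £2,784.6000 / (0.079 − 0.02) = £47,196.61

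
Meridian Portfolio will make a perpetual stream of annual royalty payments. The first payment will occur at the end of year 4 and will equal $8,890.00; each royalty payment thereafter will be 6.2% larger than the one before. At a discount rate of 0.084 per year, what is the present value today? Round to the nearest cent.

Value at end of year 3: C₁ / (r − g) = $8,890.00 / (0.084 − 0.062) = $404,090.9091
Discount to today: PV = $404,090.9091 / (1 + 0.084)^3 = $404,090.9091 / 1.273761 = $317,242.40

$317242.40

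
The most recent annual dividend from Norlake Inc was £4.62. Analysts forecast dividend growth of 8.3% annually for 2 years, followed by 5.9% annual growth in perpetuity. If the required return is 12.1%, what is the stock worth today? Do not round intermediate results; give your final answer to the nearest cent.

D_1 = 5.00346
D_2 = 5.41875
Terminal value at year 2: TV = D_2×(1+g_2)/(r−g_2) = 5.73845/0.062 = 92.55570
P_0 = D_1/(1+r)^1 + D_2/(1+r)^2 + TV/(1+r)^2
    = 4.46339 + 4.31209 + 73.65325 = 82.42873

£82.43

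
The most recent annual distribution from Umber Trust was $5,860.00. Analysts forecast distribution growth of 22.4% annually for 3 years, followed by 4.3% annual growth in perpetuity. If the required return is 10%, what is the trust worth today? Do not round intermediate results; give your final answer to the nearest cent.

D_1 = 7172.64000
D_2 = 8779.31136
D_3 = 10745.87710
Terminal value at year 3: TV = D_3×(1+g_2)/(r−g_2) = 11207.94982/0.057 = 196630.69860
P_0 = D_1/(1+r)^1 + D_2/(1+r)^2 + D_3/(1+r)^3 + TV/(1+r)^3
    = 6520.58182 + 7255.62922 + 8073.53652 + 147731.55417 = 169581.30173

$169581.30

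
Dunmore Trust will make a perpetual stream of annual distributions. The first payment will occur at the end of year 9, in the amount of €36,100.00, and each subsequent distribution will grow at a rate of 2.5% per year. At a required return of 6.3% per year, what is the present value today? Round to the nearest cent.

Value at end of year 8: C₁ / (r − g) = €36,100.00 / (0.063 − 0.025) = €950,000.0000
Discount to today: PV = €950,000.0000 / (1 + 0.063)^8 = €950,000.0000 / 1.630295 = €582,716.73

€582716.73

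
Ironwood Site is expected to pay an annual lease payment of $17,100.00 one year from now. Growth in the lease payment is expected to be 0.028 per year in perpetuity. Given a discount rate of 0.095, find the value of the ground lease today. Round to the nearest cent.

Growing perpetuity: P = D₁ / (r − g) = $17,100.0000 / (0.095 − 0.028) = $255,223.88

$255223.88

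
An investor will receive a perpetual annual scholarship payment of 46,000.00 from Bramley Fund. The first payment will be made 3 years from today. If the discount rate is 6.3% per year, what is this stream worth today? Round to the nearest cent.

646175.90

Value at end of year 2: C / r = 46,000.00 / 0.063 = 730,158.7302
Discount to today: PV = 730,158.7302 / (1 + 0.063)^2 = 730,158.7302 / 1.129969 = 646,175.90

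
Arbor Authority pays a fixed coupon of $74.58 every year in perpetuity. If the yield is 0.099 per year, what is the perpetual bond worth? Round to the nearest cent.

Level perpetuity: PV = C / r = $74.58 / 0.099 = $753.33

$753.33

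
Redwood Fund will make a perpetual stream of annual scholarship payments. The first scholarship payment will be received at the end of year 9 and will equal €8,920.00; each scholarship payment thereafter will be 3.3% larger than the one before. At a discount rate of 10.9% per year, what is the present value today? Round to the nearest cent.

€51297.82

Value at end of year 8: C₁ / (r − g) = €8,920.00 / (0.109 − 0.033) = €117,368.4211
Discount to today: PV = €117,368.4211 / (1 + 0.109)^8 = €117,368.4211 / 2.287981 = €51,297.82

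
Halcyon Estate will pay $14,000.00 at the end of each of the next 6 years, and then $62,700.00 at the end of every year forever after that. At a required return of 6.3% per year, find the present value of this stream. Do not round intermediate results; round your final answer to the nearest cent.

$758005.09

PV of 6-year annuity: $14,000.00 × [1 − (1+0.063)^−6] / 0.063 = 68198.39910
Perpetuity value at year 6: $62,700.00 / 0.063 = 995238.09524
PV of perpetuity: 995238.09524 / (1+0.063)^6 = 689806.69355
Total PV = 68198.39910 + 689806.69355 = 758005.09265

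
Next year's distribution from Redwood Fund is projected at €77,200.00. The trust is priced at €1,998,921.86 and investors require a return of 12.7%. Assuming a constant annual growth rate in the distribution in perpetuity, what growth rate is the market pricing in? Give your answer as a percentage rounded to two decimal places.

P = D₁/(r−g) ⇒ g = r − D₁/P = 0.127 − €77,200.00/€1,998,921.86 = 0.088379

8.84%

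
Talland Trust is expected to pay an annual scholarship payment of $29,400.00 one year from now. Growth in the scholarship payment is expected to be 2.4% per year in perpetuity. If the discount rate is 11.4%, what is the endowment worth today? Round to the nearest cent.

$326666.67

Growing perpetuity: P = D₁ / (r − g) = $29,400.0000 / (0.114 − 0.024) = $326,666.67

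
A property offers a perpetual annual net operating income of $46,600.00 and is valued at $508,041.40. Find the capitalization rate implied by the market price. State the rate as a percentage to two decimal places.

9.17%

P = C/r ⇒ r = C/P = $46,600.00/$508,041.40 = 0.091725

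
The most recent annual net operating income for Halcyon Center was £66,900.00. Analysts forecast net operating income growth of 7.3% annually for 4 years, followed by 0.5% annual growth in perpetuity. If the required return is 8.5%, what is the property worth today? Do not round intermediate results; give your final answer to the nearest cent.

D_1 = 71783.70000
D_2 = 77023.91010
D_3 = 82646.65554
D_4 = 88679.86139
Terminal value at year 4: TV = D_4×(1+g_2)/(r−g_2) = 89123.26070/0.08 = 1114040.75873
P_0 = D_1/(1+r)^1 + D_2/(1+r)^2 + D_3/(1+r)^3 + D_4/(1+r)^4 + TV/(1+r)^4
    = 66160.09217 + 65428.36764 + 64704.73593 + 63989.10751 + 803863.16313 = 1064145.46638

£1064145.47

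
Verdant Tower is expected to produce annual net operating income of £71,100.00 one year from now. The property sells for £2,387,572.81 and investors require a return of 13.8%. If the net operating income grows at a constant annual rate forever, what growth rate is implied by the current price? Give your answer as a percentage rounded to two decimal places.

10.82%

P = D₁/(r−g) ⇒ g = r − D₁/P = 0.138 − £71,100.00/£2,387,572.81 = 0.108221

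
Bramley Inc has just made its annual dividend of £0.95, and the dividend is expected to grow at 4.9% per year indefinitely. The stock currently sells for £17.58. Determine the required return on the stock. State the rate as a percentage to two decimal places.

D₁ = £0.95 × 1.049 = £0.9966
P = D₁/(r − g) ⇒ r = D₁/P + g = £0.9966/£17.58 + 0.049 = 0.056687 + 0.049 = 0.105687

10.57%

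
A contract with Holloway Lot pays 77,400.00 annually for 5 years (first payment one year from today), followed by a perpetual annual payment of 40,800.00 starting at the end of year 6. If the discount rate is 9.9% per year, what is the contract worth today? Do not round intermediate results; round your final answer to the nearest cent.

PV of 5-year annuity: 77,400.00 × [1 − (1+0.099)^−5] / 0.099 = 294157.99133
Perpetuity value at year 5: 40,800.00 / 0.099 = 412121.21212
PV of perpetuity: 412121.21212 / (1+0.099)^5 = 257061.18568
Total PV = 294157.99133 + 257061.18568 = 551219.17701

551219.18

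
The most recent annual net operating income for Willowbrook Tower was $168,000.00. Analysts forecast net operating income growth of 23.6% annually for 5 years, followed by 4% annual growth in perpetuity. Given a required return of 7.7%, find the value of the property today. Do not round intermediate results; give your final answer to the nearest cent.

$10694446.66

D_1 = 207648.00000
D_2 = 256652.92800
D_3 = 317223.01901
D_4 = 392087.65149
D_5 = 484620.33725
Terminal value at year 5: TV = D_5×(1+g_2)/(r−g_2) = 504005.15074/0.037 = 13621760.83071
P_0 = D_1/(1+r)^1 + D_2/(1+r)^2 + D_3/(1+r)^3 + D_4/(1+r)^4 + D_5/(1+r)^5 + TV/(1+r)^5
    = 192802.22841 + 221266.06715 + 253932.08820 + 291420.66947 + 334443.77666 + 9400581.83047 = 10694446.66036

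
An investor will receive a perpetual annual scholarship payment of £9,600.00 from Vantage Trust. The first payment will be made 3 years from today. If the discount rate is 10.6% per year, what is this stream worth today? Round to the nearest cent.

Value at end of year 2: C / r = £9,600.00 / 0.106 = £90,566.0377
Discount to today: PV = £90,566.0377 / (1 + 0.106)^2 = £90,566.0377 / 1.223236 = £74,038.07

£74038.07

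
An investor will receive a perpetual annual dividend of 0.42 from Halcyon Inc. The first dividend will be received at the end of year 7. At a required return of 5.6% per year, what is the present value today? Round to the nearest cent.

5.41

Value at end of year 6: C / r = 0.42 / 0.056 = 7.5000
Discount to today: PV = 7.5000 / (1 + 0.056)^6 = 7.5000 / 1.386703 = 5.41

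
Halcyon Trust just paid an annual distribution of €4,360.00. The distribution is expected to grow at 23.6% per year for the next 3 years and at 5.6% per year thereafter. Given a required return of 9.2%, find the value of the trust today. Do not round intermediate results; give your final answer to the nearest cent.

€202296.59

D_1 = 5388.96000
D_2 = 6660.75456
D_3 = 8232.69264
Terminal value at year 3: TV = D_3×(1+g_2)/(r−g_2) = 8693.72342/0.036 = 241492.31733
P_0 = D_1/(1+r)^1 + D_2/(1+r)^2 + D_3/(1+r)^3 + TV/(1+r)^3
    = 4934.94505 + 5585.70704 + 6322.28379 + 185453.65792 = 202296.59381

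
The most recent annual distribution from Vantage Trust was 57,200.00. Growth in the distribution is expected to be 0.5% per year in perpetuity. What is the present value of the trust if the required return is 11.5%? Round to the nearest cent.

522600.00

D₁ = D₀ × (1 + g) = 57,200.00 × 1.005 = 57,486.0000
Growing perpetuity: P = D₁ / (r − g) = 57,486.0000 / (0.115 − 0.005) = 522,600.00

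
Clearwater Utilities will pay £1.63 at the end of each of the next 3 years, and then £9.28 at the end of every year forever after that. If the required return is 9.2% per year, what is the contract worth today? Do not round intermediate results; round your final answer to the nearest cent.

PV of 3-year annuity: £1.63 × [1 − (1+0.092)^−3] / 0.092 = 4.11135
Perpetuity value at year 3: £9.28 / 0.092 = 100.86957
PV of perpetuity: 100.86957 / (1+0.092)^3 = 77.46263
Total PV = 4.11135 + 77.46263 = 81.57398

£81.57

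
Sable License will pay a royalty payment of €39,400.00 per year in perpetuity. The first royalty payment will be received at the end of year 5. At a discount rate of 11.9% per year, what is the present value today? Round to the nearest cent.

Value at end of year 4: C / r = €39,400.00 / 0.119 = €331,092.4370
Discount to today: PV = €331,092.4370 / (1 + 0.119)^4 = €331,092.4370 / 1.567907 = €211,168.39

€211168.39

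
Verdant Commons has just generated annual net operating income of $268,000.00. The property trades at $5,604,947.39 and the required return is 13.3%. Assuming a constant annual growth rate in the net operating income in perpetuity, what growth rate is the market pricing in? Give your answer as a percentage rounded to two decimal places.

8.13%

P = D₀(1+g)/(r−g) ⇒ P(r−g) = D₀(1+g) ⇒ g(P+D₀) = P·r − D₀
g = (P·r − D₀)/(P + D₀) = ($5,604,947.39×0.133 − $268,000.00) / ($5,604,947.39 + $268,000.00) = 0.081298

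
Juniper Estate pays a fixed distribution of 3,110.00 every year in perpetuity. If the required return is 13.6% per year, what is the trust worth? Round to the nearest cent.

22867.65

Level perpetuity: PV = C / r = 3,110.00 / 0.136 = 22,867.65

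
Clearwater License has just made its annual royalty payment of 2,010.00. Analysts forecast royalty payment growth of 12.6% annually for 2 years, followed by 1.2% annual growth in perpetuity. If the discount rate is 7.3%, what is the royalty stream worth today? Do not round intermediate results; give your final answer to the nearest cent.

41044.56

D_1 = 2263.26000
D_2 = 2548.43076
Terminal value at year 2: TV = D_2×(1+g_2)/(r−g_2) = 2579.01193/0.061 = 42278.88408
P_0 = D_1/(1+r)^1 + D_2/(1+r)^2 + TV/(1+r)^2
    = 2109.28239 + 2213.46875 + 36721.80939 = 41044.56052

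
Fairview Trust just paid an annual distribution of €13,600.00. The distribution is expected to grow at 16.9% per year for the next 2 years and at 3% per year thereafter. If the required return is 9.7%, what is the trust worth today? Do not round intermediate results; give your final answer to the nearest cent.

€267356.32

D_1 = 15898.40000
D_2 = 18585.22960
Terminal value at year 2: TV = D_2×(1+g_2)/(r−g_2) = 19142.78649/0.067 = 285713.23116
P_0 = D_1/(1+r)^1 + D_2/(1+r)^2 + TV/(1+r)^2
    = 14492.61623 + 15443.81802 + 237419.88897 = 267356.32322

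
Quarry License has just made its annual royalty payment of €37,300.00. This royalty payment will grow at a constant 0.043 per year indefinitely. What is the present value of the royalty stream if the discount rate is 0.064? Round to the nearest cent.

€1852566.67

D₁ = D₀ × (1 + g) = €37,300.00 × 1.043 = €38,903.9000
Growing perpetuity: P = D₁ / (r − g) = €38,903.9000 / (0.064 − 0.043) = €1,852,566.67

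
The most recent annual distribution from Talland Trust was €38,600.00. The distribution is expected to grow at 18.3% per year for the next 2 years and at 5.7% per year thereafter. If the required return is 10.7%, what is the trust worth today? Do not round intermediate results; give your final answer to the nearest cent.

D_1 = 45663.80000
D_2 = 54020.27540
Terminal value at year 2: TV = D_2×(1+g_2)/(r−g_2) = 57099.43110/0.05 = 1141988.62196
P_0 = D_1/(1+r)^1 + D_2/(1+r)^2 + TV/(1+r)^2
    = 41250.04517 + 44082.02659 + 931894.04207 = 1017226.11382

€1017226.11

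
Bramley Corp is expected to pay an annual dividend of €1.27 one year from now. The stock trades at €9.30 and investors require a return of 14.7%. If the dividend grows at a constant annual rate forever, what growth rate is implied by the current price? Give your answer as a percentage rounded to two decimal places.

P = D₁/(r−g) ⇒ g = r − D₁/P = 0.147 − €1.27/€9.30 = 0.010441

1.04%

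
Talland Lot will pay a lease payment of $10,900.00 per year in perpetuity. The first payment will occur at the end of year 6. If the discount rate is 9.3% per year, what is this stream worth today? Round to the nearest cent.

Value at end of year 5: C / r = $10,900.00 / 0.093 = $117,204.3011
Discount to today: PV = $117,204.3011 / (1 + 0.093)^5 = $117,204.3011 / 1.559915 = $75,135.08

$75135.08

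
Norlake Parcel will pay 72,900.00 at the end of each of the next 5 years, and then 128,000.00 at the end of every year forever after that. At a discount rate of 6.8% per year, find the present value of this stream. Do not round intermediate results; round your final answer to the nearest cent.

1655217.07

PV of 5-year annuity: 72,900.00 × [1 − (1+0.068)^−5] / 0.068 = 300511.88533
Perpetuity value at year 5: 128,000.00 / 0.068 = 1882352.94118
PV of perpetuity: 1882352.94118 / (1+0.068)^5 = 1354705.18641
Total PV = 300511.88533 + 1354705.18641 = 1655217.07174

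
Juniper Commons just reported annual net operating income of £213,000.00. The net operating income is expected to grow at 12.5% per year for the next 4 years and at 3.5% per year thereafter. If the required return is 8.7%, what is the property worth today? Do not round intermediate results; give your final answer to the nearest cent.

D_1 = 239625.00000
D_2 = 269578.12500
D_3 = 303275.39062
D_4 = 341184.81445
Terminal value at year 4: TV = D_4×(1+g_2)/(r−g_2) = 353126.28296/0.052 = 6790890.05690
P_0 = D_1/(1+r)^1 + D_2/(1+r)^2 + D_3/(1+r)^3 + D_4/(1+r)^4 + TV/(1+r)^4
    = 220446.18215 + 228152.67242 + 236128.57081 + 244383.29546 + 4864167.51540 = 5793278.23625

£5793278.24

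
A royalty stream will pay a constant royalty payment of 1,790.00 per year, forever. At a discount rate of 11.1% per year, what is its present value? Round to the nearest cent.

Level perpetuity: PV = C / r = 1,790.00 / 0.111 = 16,126.13

16126.13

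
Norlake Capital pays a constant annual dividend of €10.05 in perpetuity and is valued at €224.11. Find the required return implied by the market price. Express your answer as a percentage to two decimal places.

P = C/r ⇒ r = C/P = €10.05/€224.11 = 0.044844

4.48%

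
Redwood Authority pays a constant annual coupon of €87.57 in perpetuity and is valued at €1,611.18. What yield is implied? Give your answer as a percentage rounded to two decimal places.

5.44%

P = C/r ⇒ r = C/P = €87.57/€1,611.18 = 0.054351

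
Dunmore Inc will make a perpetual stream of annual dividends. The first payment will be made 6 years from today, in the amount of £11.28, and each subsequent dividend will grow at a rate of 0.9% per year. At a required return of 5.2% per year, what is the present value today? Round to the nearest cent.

Value at end of year 5: C₁ / (r − g) = £11.28 / (0.052 − 0.009) = £262.3256
Discount to today: PV = £262.3256 / (1 + 0.052)^5 = £262.3256 / 1.288483 = £203.59

£203.59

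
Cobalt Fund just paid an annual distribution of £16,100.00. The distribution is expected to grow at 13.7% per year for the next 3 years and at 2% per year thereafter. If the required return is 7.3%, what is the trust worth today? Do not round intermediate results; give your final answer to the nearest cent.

£422959.74

D_1 = 18305.70000
D_2 = 20813.58090
D_3 = 23665.04148
Terminal value at year 3: TV = D_3×(1+g_2)/(r−g_2) = 24138.34231/0.053 = 455440.42100
P_0 = D_1/(1+r)^1 + D_2/(1+r)^2 + D_3/(1+r)^3 + TV/(1+r)^3
    = 17060.29823 + 18077.87427 + 19156.14449 + 368665.42229 = 422959.73928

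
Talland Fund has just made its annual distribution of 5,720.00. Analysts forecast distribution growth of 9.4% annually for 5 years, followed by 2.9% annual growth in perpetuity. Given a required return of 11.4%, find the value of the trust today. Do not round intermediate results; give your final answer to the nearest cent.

D_1 = 6257.68000
D_2 = 6845.90192
D_3 = 7489.41670
D_4 = 8193.42187
D_5 = 8963.60353
Terminal value at year 5: TV = D_5×(1+g_2)/(r−g_2) = 9223.54803/0.085 = 108512.32975
P_0 = D_1/(1+r)^1 + D_2/(1+r)^2 + D_3/(1+r)^3 + D_4/(1+r)^4 + D_5/(1+r)^5 + TV/(1+r)^5
    = 5617.30700 + 5516.45768 + 5417.41895 + 5320.15828 + 5224.64377 + 63248.92284 = 90344.90852

90344.91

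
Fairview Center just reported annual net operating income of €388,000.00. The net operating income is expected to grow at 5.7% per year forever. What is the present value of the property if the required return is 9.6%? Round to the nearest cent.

D₁ = D₀ × (1 + g) = €388,000.00 × 1.057 = €410,116.0000
Growing perpetuity: P = D₁ / (r − g) = €410,116.0000 / (0.096 − 0.057) = €10,515,794.87

€10515794.87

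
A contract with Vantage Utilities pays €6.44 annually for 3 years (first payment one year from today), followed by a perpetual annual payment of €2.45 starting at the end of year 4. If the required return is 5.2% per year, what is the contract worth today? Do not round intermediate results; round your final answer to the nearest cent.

€57.94

PV of 3-year annuity: €6.44 × [1 − (1+0.052)^−3] / 0.052 = 17.47220
Perpetuity value at year 3: €2.45 / 0.052 = 47.11538
PV of perpetuity: 47.11538 / (1+0.052)^3 = 40.46835
Total PV = 17.47220 + 40.46835 = 57.94055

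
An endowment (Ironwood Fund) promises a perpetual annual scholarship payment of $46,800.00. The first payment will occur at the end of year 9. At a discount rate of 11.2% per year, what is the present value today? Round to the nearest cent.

$178726.74

Value at end of year 8: C / r = $46,800.00 / 0.112 = $417,857.1429
Discount to today: PV = $417,857.1429 / (1 + 0.112)^8 = $417,857.1429 / 2.337967 = $178,726.74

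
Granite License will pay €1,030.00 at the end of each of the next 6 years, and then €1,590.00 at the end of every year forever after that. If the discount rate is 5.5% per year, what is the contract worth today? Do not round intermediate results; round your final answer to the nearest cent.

PV of 6-year annuity: €1,030.00 × [1 − (1+0.055)^−6] / 0.055 = 5145.39622
Perpetuity value at year 6: €1,590.00 / 0.055 = 28909.09091
PV of perpetuity: 28909.09091 / (1+0.055)^6 = 20966.19772
Total PV = 5145.39622 + 20966.19772 = 26111.59394

€26111.59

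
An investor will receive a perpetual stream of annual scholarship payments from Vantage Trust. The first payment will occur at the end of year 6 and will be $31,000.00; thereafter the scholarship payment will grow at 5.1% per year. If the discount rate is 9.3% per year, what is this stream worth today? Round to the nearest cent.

$473163.89

Value at end of year 5: C₁ / (r − g) = $31,000.00 / (0.093 − 0.051) = $738,095.2381
Discount to today: PV = $738,095.2381 / (1 + 0.093)^5 = $738,095.2381 / 1.559915 = $473,163.89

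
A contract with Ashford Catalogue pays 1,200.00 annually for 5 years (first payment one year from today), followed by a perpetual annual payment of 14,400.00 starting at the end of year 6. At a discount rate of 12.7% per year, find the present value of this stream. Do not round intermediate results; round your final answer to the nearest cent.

66616.51

PV of 5-year annuity: 1,200.00 × [1 − (1+0.127)^−5] / 0.127 = 4251.75634
Perpetuity value at year 5: 14,400.00 / 0.127 = 113385.82677
PV of perpetuity: 113385.82677 / (1+0.127)^5 = 62364.75074
Total PV = 4251.75634 + 62364.75074 = 66616.50708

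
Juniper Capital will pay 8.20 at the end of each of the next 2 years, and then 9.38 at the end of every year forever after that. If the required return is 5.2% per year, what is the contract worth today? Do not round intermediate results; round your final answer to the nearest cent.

178.20

PV of 2-year annuity: 8.20 × [1 − (1+0.052)^−2] / 0.052 = 15.20407
Perpetuity value at year 2: 9.38 / 0.052 = 180.38462
PV of perpetuity: 180.38462 / (1+0.052)^2 = 162.99265
Total PV = 15.20407 + 162.99265 = 178.19671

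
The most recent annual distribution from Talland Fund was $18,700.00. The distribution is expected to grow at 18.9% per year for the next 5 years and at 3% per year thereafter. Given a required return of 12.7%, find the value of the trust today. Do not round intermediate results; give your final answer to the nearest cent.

D_1 = 22234.30000
D_2 = 26436.58270
D_3 = 31433.09683
D_4 = 37373.95213
D_5 = 44437.62908
Terminal value at year 5: TV = D_5×(1+g_2)/(r−g_2) = 45770.75796/0.097 = 471863.48409
P_0 = D_1/(1+r)^1 + D_2/(1+r)^2 + D_3/(1+r)^3 + D_4/(1+r)^4 + D_5/(1+r)^5 + TV/(1+r)^5
    = 19728.74889 + 20814.09266 + 21959.14479 + 23167.19002 + 24441.69382 + 259535.51169 = 369646.38187

$369646.38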